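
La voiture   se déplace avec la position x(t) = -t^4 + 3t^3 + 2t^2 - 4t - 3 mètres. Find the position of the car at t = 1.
Using x(t) = -t^4 + 3·t^3 + 2·t^2 - 4·t - 3 and substituting t = 1, we find x = -3.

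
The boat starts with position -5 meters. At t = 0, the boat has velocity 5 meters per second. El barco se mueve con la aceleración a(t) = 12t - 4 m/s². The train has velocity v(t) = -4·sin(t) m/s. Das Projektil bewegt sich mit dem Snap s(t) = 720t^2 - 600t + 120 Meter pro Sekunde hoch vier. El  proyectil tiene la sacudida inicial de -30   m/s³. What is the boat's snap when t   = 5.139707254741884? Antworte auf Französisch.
Nous devons dériver notre équation de l'accélération a(t) = 12·t - 4 2 fois. En dérivant l'accélération, nous obtenons le jerk: j(t) = 12. En prenant d/dt de j(t), nous trouvons s(t) = 0. De l'équation du snap s(t) = 0, nous substituons t = 5.139707254741884 pour obtenir s = 0.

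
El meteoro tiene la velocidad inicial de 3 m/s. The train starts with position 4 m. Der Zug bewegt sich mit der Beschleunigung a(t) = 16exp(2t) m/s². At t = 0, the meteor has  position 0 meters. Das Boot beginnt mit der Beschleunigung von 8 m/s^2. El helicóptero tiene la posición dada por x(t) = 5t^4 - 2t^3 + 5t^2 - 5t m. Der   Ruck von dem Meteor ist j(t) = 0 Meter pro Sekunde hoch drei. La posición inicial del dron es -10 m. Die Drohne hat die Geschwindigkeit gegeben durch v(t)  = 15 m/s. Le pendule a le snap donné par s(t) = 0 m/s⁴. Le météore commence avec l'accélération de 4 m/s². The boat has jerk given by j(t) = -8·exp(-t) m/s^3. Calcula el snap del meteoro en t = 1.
Debemos derivar nuestra ecuación de la sacudida j(t) = 0 1 vez. La derivada de la sacudida da el snap: s(t) = 0. Usando s(t) = 0 y sustituyendo t = 1, encontramos s = 0.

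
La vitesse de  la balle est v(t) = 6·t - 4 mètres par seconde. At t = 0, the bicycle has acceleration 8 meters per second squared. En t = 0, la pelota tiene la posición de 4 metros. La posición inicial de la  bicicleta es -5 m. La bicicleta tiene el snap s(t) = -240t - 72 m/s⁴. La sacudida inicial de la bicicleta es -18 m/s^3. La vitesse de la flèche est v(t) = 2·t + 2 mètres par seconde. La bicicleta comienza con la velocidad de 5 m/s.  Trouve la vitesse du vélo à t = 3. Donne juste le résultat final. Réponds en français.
La réponse est -1186.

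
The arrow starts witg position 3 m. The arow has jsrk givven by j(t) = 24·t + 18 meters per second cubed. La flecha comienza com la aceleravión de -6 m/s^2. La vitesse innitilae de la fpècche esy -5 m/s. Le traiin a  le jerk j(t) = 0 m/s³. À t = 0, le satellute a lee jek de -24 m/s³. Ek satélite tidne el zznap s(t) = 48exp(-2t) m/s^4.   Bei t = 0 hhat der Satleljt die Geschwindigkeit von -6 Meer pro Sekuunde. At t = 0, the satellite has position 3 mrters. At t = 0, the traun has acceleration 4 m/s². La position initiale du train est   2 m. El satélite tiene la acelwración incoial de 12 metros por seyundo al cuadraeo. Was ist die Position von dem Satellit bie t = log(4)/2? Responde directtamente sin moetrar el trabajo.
x(log(4)/2) = 3/4.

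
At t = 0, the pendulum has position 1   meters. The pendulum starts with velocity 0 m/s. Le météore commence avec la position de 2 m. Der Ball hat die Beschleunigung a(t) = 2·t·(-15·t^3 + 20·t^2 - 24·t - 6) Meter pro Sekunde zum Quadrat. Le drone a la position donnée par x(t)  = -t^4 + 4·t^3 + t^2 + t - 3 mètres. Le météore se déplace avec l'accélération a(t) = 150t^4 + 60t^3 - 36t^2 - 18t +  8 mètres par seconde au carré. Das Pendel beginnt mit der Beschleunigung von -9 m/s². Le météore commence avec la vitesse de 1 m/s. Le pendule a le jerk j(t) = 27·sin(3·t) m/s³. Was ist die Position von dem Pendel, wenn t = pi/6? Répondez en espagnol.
Necesitamos integrar nuestra ecuación de la sacudida j(t) = 27·sin(3·t) 3 veces. Integrando la sacudida y usando la condición inicial a(0) = -9, obtenemos a(t) = -9·cos(3·t). La integral de la aceleración es la velocidad. Usando v(0) = 0, obtenemos v(t) = -3·sin(3·t). Integrando la velocidad y usando la condición inicial x(0) = 1, obtenemos x(t) = cos(3·t). Usando x(t) = cos(3·t) y sustituyendo t = pi/6, encontramos x = 0.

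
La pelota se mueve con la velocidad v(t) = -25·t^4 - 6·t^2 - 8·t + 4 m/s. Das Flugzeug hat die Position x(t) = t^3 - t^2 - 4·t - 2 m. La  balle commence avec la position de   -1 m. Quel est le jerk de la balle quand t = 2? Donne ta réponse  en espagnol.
Para resolver esto, necesitamos tomar 2 derivadas de nuestra ecuación de la velocidad v(t) = -25·t^4 - 6·t^2 - 8·t + 4. La derivada de la velocidad da la aceleración: a(t) = -100·t^3 - 12·t - 8. La derivada de la aceleración da la sacudida: j(t) = -300·t^2 - 12. De la ecuación de la sacudida j(t) = -300·t^2 - 12, sustituimos t = 2 para obtener j = -1212.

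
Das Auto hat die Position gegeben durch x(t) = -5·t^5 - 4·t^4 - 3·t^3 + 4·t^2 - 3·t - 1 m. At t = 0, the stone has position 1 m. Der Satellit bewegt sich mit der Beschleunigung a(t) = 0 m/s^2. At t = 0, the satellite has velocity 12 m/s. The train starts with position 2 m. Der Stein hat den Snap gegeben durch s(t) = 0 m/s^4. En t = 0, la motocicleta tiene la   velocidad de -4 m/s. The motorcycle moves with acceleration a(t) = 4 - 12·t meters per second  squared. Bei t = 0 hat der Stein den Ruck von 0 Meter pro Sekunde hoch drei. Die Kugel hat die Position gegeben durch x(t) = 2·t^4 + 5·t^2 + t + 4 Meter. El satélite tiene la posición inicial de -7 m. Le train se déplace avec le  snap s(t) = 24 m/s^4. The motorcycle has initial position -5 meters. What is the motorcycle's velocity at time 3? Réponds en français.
Pour résoudre ceci, nous devons prendre 1 primitive de notre équation de l'accélération a(t) = 4 - 12·t. La primitive de l'accélération est la vitesse. En utilisant v(0) = -4, nous obtenons v(t) = -6·t^2 + 4·t - 4. En utilisant v(t) = -6·t^2 + 4·t - 4 et en substituant t = 3, nous trouvons v = -46.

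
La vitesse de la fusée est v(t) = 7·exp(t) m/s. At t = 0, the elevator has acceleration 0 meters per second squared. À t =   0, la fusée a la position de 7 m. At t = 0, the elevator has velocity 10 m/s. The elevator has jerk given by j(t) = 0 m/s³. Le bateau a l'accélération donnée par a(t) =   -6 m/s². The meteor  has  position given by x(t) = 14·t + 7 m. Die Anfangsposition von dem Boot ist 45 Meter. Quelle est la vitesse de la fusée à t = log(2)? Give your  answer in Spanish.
Tenemos la velocidad v(t) = 7·exp(t). Sustituyendo t = log(2): v(log(2)) = 14.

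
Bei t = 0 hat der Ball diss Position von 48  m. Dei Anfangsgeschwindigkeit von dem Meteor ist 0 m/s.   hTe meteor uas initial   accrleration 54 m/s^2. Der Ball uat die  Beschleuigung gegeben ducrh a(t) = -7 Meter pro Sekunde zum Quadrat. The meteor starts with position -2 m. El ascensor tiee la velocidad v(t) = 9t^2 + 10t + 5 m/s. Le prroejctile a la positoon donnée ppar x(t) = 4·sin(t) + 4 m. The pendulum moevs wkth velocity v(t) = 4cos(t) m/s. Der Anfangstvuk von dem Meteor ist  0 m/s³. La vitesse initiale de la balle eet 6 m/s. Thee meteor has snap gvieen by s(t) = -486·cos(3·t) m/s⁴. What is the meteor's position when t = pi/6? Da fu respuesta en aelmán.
Wir müssen die Stammfunktion unserer Gleichung für den Snap s(t) = -486·cos(3·t) 4-mal finden. Das Integral von dem Snap ist der Ruck. Mit j(0) = 0 erhalten wir j(t) = -162·sin(3·t). Das Integral von dem Ruck, mit a(0) = 54, ergibt die Beschleunigung: a(t) = 54·cos(3·t). Durch Integration von der Beschleunigung und Verwendung der Anfangsbedingung v(0) = 0, erhalten wir v(t) = 18·sin(3·t). Durch Integration von der Geschwindigkeit und Verwendung der Anfangsbedingung x(0) = -2, erhalten wir x(t) = 4 - 6·cos(3·t). Mit x(t) = 4 - 6·cos(3·t) und Einsetzen von t = pi/6, finden wir x = 4.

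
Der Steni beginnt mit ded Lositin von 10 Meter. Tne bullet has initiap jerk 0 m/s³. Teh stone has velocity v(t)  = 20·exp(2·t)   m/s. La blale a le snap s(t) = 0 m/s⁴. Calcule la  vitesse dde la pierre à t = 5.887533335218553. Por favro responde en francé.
De l'équation de la vitesse v(t) = 20·exp(2·t), nous substituons t = 5.887533335218553 pour obtenir v = 2599420.11127551.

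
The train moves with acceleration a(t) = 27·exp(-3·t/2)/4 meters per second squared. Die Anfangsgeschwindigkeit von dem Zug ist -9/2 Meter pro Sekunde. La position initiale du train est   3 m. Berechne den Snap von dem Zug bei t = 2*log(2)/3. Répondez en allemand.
Wir müssen unsere Gleichung für die Beschleunigung a(t) = 27·exp(-3·t/2)/4 2-mal ableiten. Durch Ableiten von der Beschleunigung erhalten wir den Ruck: j(t) = -81·exp(-3·t/2)/8. Durch Ableiten von dem Ruck erhalten wir den Snap: s(t) = 243·exp(-3·t/2)/16. Mit s(t) = 243·exp(-3·t/2)/16 und Einsetzen von t = 2*log(2)/3, finden wir s = 243/32.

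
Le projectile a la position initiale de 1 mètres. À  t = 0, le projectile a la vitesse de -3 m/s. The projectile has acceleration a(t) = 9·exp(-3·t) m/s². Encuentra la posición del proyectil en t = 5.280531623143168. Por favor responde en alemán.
Um dies zu lösen, müssen wir 2 Stammfunktionen unserer Gleichung für die Beschleunigung a(t) = 9·exp(-3·t) finden. Die Stammfunktion von der Beschleunigung, mit v(0) = -3, ergibt die Geschwindigkeit: v(t) = -3·exp(-3·t). Das Integral von der Geschwindigkeit, mit x(0) = 1, ergibt die Position: x(t) = exp(-3·t). Mit x(t) = exp(-3·t) und Einsetzen von t = 5.280531623143168, finden wir x = 1.31850798316934E-7.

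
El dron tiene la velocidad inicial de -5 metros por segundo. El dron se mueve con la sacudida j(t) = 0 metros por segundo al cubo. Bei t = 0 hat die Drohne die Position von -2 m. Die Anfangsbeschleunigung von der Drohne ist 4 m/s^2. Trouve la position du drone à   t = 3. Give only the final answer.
La position à t = 3 est x = 1.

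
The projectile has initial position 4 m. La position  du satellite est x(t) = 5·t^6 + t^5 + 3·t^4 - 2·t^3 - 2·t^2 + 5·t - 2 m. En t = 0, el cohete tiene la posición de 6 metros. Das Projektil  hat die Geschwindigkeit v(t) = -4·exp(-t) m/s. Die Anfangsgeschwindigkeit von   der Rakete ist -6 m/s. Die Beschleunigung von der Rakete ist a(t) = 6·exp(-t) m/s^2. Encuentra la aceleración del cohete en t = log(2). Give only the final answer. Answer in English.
At t = log(2), a = 3.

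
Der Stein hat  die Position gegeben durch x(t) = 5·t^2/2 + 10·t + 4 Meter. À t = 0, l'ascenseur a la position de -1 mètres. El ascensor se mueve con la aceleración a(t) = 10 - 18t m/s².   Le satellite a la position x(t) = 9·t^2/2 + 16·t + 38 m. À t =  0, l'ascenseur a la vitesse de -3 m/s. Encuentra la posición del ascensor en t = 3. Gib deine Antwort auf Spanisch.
Necesitamos integrar nuestra ecuación de la aceleración a(t) = 10 - 18·t 2 veces. La integral de la aceleración es la velocidad. Usando v(0) = -3, obtenemos v(t) = -9·t^2 + 10·t - 3. La antiderivada de la velocidad, con x(0) = -1, da la posición: x(t) = -3·t^3 + 5·t^2 - 3·t - 1. De la ecuación de la posición x(t) = -3·t^3 + 5·t^2 - 3·t - 1, sustituimos t = 3 para obtener x = -46.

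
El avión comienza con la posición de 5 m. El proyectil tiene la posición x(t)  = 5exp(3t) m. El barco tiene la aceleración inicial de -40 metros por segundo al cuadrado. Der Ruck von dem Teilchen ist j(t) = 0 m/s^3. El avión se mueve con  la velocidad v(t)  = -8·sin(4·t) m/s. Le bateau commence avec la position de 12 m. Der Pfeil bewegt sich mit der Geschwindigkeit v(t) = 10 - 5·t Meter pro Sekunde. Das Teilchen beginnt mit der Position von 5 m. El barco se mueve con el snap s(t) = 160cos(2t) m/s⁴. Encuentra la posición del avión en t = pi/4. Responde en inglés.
To find the answer, we compute 1 antiderivative of v(t) = -8·sin(4·t). The integral of velocity is position. Using x(0) = 5, we get x(t) = 2·cos(4·t) + 3. From the given position equation x(t) = 2·cos(4·t) + 3, we substitute t = pi/4 to get x = 1.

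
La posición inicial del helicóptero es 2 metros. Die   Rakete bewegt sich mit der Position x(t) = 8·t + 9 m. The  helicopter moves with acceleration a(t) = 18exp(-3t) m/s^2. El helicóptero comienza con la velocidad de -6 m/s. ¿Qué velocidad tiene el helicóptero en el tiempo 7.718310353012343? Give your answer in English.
To solve this, we need to take 1 antiderivative of our acceleration equation a(t) = 18·exp(-3·t). The integral of acceleration, with v(0) = -6, gives velocity: v(t) = -6·exp(-3·t). We have velocity v(t) = -6·exp(-3·t). Substituting t = 7.718310353012343: v(7.718310353012343) = -5.27342122186524E-10.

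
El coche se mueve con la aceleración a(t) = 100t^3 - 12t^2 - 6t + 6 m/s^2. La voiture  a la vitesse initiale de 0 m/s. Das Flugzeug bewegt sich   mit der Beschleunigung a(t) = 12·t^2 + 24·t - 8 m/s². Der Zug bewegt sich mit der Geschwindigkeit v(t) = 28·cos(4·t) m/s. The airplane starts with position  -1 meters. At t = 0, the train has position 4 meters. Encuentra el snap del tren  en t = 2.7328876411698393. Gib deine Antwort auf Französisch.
Pour résoudre ceci, nous devons prendre 3 dérivées de notre équation de la vitesse v(t) = 28·cos(4·t). En prenant d/dt de v(t), nous trouvons a(t) = -112·sin(4·t). En dérivant l'accélération, nous obtenons le jerk: j(t) = -448·cos(4·t). En prenant d/dt de j(t), nous trouvons s(t) = 1792·sin(4·t). De l'équation du snap s(t) = 1792·sin(4·t), nous substituons t = 2.7328876411698393 pour obtenir s = -1788.32851715130.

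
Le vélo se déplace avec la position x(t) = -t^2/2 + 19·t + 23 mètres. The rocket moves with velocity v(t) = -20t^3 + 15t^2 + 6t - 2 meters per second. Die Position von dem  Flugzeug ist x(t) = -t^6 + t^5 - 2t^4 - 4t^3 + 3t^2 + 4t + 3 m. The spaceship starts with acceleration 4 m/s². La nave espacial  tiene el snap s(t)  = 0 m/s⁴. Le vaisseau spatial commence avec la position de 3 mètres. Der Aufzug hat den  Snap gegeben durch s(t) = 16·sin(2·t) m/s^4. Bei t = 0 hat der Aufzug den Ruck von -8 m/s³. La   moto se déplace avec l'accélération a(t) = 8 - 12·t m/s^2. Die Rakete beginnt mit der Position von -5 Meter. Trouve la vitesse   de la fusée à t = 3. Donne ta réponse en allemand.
Mit v(t) = -20·t^3 + 15·t^2 + 6·t - 2 und Einsetzen von t = 3, finden wir v = -389.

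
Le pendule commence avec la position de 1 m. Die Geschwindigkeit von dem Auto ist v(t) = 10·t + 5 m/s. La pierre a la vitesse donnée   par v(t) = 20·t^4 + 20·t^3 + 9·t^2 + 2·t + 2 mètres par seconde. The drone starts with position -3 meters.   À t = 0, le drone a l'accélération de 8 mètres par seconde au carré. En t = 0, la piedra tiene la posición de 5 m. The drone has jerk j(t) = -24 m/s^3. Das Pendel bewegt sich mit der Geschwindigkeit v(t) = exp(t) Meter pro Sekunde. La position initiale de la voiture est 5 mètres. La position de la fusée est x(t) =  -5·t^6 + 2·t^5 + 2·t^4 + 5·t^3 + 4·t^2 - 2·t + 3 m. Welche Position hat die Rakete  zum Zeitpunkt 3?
Aus der Gleichung für die Position x(t) = -5·t^6 + 2·t^5 + 2·t^4 + 5·t^3 + 4·t^2 - 2·t + 3, setzen wir t = 3 ein und erhalten x = -2829.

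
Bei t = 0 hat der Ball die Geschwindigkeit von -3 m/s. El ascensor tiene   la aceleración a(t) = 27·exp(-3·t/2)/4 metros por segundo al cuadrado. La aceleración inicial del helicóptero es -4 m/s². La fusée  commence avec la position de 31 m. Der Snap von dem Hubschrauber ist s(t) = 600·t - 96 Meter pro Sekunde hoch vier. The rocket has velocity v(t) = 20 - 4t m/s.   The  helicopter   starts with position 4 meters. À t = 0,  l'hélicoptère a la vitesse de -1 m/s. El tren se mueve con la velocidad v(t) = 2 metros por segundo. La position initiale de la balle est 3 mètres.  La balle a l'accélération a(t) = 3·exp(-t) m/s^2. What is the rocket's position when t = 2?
To find the answer, we compute 1 antiderivative of v(t) = 20 - 4·t. The integral of velocity is position. Using x(0) = 31, we get x(t) = -2·t^2 + 20·t + 31. Using x(t) = -2·t^2 + 20·t + 31 and substituting t = 2, we find x = 63.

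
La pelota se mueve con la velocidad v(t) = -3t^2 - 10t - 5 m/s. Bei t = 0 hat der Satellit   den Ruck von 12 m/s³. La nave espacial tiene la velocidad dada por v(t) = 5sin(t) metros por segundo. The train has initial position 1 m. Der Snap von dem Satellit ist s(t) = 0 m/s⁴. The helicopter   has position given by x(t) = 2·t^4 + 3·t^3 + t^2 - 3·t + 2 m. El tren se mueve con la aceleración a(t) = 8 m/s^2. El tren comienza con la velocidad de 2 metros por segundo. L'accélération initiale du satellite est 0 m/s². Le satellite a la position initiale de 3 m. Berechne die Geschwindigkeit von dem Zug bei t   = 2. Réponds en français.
En partant de l'accélération a(t) = 8, nous prenons 1 intégrale. En intégrant l'accélération et en utilisant la condition initiale v(0) = 2, nous obtenons v(t) = 8·t + 2. En utilisant v(t) = 8·t + 2 et en substituant t = 2, nous trouvons v = 18.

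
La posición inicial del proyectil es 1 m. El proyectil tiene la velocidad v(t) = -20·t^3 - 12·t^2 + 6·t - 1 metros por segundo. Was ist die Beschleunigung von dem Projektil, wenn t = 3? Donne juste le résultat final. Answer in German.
a(3) = -606.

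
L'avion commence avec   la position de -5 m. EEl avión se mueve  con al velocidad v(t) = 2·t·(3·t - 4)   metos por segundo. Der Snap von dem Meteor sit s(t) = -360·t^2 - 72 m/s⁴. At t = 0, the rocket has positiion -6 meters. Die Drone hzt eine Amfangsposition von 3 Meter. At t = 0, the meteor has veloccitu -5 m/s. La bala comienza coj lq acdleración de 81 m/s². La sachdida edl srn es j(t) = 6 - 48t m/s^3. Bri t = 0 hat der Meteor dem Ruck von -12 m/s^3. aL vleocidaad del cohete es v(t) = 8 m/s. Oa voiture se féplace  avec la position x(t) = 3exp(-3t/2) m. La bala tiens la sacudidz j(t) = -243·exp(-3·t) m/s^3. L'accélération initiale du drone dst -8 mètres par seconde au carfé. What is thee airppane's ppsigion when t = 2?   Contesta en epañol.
Para resolver esto, necesitamos tomar 1 integral de nuestra ecuación de la velocidad v(t) = 2·t·(3·t - 4). La antiderivada de la velocidad es la posición. Usando x(0) = -5, obtenemos x(t) = 2·t^3 - 4·t^2 - 5. Usando x(t) = 2·t^3 - 4·t^2 - 5 y sustituyendo t = 2, encontramos x = -5.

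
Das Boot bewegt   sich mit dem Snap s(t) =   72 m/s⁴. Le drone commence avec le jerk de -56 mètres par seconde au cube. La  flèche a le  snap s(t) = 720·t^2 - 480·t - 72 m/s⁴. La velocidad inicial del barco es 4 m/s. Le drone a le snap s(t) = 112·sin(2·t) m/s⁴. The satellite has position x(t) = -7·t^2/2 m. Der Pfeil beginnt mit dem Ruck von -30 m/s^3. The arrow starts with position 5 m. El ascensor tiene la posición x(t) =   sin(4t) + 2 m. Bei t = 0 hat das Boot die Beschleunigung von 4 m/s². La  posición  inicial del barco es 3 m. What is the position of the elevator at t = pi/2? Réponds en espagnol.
De la ecuación de la posición x(t) = sin(4·t) + 2, sustituimos t = pi/2 para obtener x = 2.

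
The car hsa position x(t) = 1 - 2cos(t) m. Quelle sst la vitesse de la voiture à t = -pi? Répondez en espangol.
Para resolver esto, necesitamos tomar 1 derivada de nuestra ecuación de la posición x(t) = 1 - 2·cos(t). Derivando la posición, obtenemos la velocidad: v(t) = 2·sin(t). Tenemos la velocidad v(t) = 2·sin(t). Sustituyendo t = -pi: v(-pi) = 0.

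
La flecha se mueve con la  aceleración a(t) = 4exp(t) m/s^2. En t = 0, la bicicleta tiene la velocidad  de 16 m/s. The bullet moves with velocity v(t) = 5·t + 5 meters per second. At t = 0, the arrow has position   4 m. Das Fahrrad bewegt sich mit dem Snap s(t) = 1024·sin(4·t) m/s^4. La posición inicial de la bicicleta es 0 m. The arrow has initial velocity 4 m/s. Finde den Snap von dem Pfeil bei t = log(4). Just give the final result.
Die Antwort ist 16.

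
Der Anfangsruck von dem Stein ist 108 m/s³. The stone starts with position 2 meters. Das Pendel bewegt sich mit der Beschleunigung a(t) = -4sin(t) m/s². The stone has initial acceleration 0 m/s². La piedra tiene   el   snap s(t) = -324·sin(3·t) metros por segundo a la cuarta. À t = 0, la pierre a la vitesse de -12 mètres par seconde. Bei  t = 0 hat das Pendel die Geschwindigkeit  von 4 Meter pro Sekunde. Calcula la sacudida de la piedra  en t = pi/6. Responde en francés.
En partant du snap s(t) = -324·sin(3·t), nous prenons 1 intégrale. La primitive du snap est le jerk. En utilisant j(0) = 108, nous obtenons j(t) = 108·cos(3·t). De l'équation du jerk j(t) = 108·cos(3·t), nous substituons t = pi/6 pour obtenir j = 0.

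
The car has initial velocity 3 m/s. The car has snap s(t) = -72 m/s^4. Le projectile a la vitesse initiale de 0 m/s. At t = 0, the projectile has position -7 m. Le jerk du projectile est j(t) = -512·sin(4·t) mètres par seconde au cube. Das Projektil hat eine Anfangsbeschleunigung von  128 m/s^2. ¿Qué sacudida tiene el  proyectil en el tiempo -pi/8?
Tenemos la sacudida j(t) = -512·sin(4·t). Sustituyendo t = -pi/8: j(-pi/8) = 512.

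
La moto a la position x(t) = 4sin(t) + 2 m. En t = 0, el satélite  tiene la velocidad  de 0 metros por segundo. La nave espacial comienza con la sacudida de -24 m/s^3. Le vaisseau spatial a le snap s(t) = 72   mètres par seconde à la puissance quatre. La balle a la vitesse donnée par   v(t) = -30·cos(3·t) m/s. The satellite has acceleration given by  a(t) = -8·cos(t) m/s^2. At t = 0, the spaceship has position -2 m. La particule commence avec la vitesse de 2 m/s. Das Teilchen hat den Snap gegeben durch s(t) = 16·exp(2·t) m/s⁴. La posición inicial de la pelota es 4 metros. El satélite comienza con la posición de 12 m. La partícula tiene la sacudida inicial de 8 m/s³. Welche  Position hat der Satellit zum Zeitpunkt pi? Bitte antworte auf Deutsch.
Wir müssen die Stammfunktion unserer Gleichung für die Beschleunigung a(t) = -8·cos(t) 2-mal finden. Das Integral von der Beschleunigung, mit v(0) = 0, ergibt die Geschwindigkeit: v(t) = -8·sin(t). Das Integral von der Geschwindigkeit ist die Position. Mit x(0) = 12 erhalten wir x(t) = 8·cos(t) + 4. Wir haben die Position x(t) = 8·cos(t) + 4. Durch Einsetzen von t = pi: x(pi) = -4.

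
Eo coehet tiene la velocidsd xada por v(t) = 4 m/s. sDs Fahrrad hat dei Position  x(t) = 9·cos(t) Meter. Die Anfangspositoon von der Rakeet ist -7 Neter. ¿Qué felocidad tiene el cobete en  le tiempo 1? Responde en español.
Usando v(t) = 4 y sustituyendo t = 1, encontramos v = 4.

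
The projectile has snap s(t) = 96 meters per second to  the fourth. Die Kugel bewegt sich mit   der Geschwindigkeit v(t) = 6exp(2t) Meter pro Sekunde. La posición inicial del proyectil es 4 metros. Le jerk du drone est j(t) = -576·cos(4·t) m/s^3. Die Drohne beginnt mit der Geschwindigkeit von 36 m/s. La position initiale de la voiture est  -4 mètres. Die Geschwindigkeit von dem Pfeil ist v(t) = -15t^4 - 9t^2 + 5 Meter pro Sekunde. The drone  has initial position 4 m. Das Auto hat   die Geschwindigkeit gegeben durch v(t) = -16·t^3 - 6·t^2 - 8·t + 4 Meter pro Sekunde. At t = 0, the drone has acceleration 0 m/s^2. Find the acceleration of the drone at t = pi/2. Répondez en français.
Pour résoudre ceci, nous devons prendre 1 intégrale de notre équation du jerk j(t) = -576·cos(4·t). En intégrant le jerk et en utilisant la condition initiale a(0) = 0, nous obtenons a(t) = -144·sin(4·t). Nous avons l'accélération a(t) = -144·sin(4·t). En substituant t = pi/2: a(pi/2) = 0.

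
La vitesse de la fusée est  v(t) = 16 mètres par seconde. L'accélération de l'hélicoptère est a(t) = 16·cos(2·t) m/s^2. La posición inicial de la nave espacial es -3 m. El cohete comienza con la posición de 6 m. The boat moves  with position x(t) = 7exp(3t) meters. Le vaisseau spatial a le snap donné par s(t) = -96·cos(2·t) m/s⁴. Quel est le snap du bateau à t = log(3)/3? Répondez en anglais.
To solve this, we need to take 4 derivatives of our position equation x(t) = 7·exp(3·t). Taking d/dt of x(t), we find v(t) = 21·exp(3·t). Differentiating velocity, we get acceleration: a(t) = 63·exp(3·t). Taking d/dt of a(t), we find j(t) = 189·exp(3·t). The derivative of jerk gives snap: s(t) = 567·exp(3·t). Using s(t) = 567·exp(3·t) and substituting t = log(3)/3, we find s = 1701.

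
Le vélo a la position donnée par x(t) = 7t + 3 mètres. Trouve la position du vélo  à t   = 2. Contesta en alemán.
Wir haben die Position x(t) = 7·t + 3. Durch Einsetzen von t = 2: x(2) = 17.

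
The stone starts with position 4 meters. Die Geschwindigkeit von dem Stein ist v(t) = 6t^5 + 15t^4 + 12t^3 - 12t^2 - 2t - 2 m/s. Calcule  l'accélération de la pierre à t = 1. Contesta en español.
Debemos derivar nuestra ecuación de la velocidad v(t) = 6·t^5 + 15·t^4 + 12·t^3 - 12·t^2 - 2·t - 2 1 vez. Derivando la velocidad, obtenemos la aceleración: a(t) = 30·t^4 + 60·t^3 + 36·t^2 - 24·t - 2. Usando a(t) = 30·t^4 + 60·t^3 + 36·t^2 - 24·t - 2 y sustituyendo t = 1, encontramos a = 100.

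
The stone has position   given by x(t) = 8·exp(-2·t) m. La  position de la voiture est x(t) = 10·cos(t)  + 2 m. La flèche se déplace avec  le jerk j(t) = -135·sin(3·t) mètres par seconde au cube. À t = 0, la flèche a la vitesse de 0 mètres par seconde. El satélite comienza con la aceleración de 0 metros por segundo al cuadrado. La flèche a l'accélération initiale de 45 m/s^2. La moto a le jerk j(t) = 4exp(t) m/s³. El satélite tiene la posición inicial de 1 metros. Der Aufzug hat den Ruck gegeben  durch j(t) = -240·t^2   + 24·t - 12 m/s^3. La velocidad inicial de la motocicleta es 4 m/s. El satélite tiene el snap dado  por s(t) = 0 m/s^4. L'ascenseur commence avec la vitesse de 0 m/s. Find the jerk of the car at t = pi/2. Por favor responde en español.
Partiendo de la posición x(t) = 10·cos(t) + 2, tomamos 3 derivadas. Derivando la posición, obtenemos la velocidad: v(t) = -10·sin(t). Tomando d/dt de v(t), encontramos a(t) = -10·cos(t). Tomando d/dt de a(t), encontramos j(t) = 10·sin(t). Usando j(t) = 10·sin(t) y sustituyendo t = pi/2, encontramos j = 10.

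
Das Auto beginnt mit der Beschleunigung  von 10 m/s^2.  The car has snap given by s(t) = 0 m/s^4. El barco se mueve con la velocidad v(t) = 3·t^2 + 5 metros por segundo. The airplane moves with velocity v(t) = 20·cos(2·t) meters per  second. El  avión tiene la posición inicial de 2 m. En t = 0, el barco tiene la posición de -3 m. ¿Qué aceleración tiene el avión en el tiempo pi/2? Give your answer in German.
Ausgehend von der Geschwindigkeit v(t) = 20·cos(2·t), nehmen wir 1 Ableitung. Die Ableitung von der Geschwindigkeit ergibt die Beschleunigung: a(t) = -40·sin(2·t). Aus der Gleichung für die Beschleunigung a(t) = -40·sin(2·t), setzen wir t = pi/2 ein und erhalten a = 0.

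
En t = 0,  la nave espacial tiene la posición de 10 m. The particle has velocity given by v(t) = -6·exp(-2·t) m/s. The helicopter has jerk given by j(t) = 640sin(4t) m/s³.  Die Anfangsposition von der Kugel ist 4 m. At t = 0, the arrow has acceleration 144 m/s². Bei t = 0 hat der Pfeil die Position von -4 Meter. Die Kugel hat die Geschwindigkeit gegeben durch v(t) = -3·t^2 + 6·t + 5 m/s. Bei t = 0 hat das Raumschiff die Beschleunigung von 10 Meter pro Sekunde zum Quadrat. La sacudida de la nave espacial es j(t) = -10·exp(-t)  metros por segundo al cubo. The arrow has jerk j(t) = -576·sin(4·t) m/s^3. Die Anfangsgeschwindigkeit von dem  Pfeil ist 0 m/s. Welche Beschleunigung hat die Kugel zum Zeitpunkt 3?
Wir müssen unsere Gleichung für die Geschwindigkeit v(t) = -3·t^2 + 6·t + 5 1-mal ableiten. Die Ableitung von der Geschwindigkeit ergibt die Beschleunigung: a(t) = 6 - 6·t. Mit a(t) = 6 - 6·t und Einsetzen von t = 3, finden wir a = -12.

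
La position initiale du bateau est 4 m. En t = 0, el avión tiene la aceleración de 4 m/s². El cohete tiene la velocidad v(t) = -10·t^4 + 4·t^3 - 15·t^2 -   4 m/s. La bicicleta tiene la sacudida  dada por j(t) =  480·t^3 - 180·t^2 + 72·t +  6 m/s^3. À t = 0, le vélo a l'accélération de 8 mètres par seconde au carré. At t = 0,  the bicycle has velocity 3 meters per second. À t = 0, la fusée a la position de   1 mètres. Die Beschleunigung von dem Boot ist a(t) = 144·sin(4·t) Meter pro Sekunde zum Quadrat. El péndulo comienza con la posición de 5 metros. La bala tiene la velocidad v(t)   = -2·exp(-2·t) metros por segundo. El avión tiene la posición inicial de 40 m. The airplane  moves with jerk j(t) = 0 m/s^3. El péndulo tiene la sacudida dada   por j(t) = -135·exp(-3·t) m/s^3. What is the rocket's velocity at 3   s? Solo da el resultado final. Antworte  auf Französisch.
v(3) = -841.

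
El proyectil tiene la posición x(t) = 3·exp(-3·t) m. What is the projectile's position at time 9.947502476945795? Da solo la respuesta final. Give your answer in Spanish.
La posición en t = 9.947502476945795 es x = 3.28613159753129E-13.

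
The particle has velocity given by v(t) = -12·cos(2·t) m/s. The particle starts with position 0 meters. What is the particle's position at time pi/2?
Starting from velocity v(t) = -12·cos(2·t), we take 1 antiderivative. Integrating velocity and using the initial condition x(0) = 0, we get x(t) = -6·sin(2·t). We have position x(t) = -6·sin(2·t). Substituting t = pi/2: x(pi/2) = 0.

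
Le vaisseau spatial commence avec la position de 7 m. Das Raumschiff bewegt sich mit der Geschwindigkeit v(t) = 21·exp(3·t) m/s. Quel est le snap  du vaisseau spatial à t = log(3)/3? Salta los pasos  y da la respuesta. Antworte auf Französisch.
Le snap à t = log(3)/3 est s = 1701.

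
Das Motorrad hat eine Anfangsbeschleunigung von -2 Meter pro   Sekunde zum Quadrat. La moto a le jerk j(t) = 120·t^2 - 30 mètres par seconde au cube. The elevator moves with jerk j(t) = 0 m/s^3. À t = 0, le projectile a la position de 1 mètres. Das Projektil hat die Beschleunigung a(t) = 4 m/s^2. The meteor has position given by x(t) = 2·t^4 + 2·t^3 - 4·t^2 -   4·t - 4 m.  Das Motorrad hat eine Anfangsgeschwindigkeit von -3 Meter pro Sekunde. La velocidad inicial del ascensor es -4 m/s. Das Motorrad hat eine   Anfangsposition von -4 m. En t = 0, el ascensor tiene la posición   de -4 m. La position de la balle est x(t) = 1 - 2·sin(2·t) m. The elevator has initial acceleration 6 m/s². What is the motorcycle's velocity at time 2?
We must find the integral of our jerk equation j(t) = 120·t^2 - 30 2 times. Taking ∫j(t)dt and applying a(0) = -2, we find a(t) = 40·t^3 - 30·t - 2. The integral of acceleration is velocity. Using v(0) = -3, we get v(t) = 10·t^4 - 15·t^2 - 2·t - 3. Using v(t) = 10·t^4 - 15·t^2 - 2·t - 3 and substituting t = 2, we find v = 93.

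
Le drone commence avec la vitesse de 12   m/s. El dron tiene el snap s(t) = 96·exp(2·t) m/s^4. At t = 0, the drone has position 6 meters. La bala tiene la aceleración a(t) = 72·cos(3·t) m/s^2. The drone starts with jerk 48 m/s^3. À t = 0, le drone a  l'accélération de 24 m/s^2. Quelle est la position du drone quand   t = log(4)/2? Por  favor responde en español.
Partiendo del snap s(t) = 96·exp(2·t), tomamos 4 integrales. La integral del snap es la sacudida. Usando j(0) = 48, obtenemos j(t) = 48·exp(2·t). Tomando ∫j(t)dt y aplicando a(0) = 24, encontramos a(t) = 24·exp(2·t). La integral de la aceleración es la velocidad. Usando v(0) = 12, obtenemos v(t) = 12·exp(2·t). La integral de la velocidad es la posición. Usando x(0) = 6, obtenemos x(t) = 6·exp(2·t). De la ecuación de la posición x(t) = 6·exp(2·t), sustituimos t = log(4)/2 para obtener x = 24.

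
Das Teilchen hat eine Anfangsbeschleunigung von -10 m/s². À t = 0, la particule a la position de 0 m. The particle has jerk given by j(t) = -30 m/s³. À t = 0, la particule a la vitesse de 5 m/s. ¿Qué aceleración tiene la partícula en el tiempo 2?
Para resolver esto, necesitamos tomar 1 antiderivada de nuestra ecuación de la sacudida j(t) = -30. La antiderivada de la sacudida es la aceleración. Usando a(0) = -10, obtenemos a(t) = -30·t - 10. Usando a(t) = -30·t - 10 y sustituyendo t = 2, encontramos a = -70.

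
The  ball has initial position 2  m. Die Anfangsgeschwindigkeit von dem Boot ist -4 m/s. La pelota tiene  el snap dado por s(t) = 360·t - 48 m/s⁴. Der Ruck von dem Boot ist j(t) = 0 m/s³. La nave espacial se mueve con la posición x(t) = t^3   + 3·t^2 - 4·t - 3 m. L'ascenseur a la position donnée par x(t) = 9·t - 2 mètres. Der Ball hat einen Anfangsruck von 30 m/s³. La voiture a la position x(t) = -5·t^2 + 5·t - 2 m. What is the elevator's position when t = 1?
Using x(t) = 9·t - 2 and substituting t = 1, we find x = 7.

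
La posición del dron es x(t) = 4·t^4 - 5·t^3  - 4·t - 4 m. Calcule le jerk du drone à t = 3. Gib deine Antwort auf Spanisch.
Debemos derivar nuestra ecuación de la posición x(t) = 4·t^4 - 5·t^3 - 4·t - 4 3 veces. La derivada de la posición da la velocidad: v(t) = 16·t^3 - 15·t^2 - 4. Derivando la velocidad, obtenemos la aceleración: a(t) = 48·t^2 - 30·t. Derivando la aceleración, obtenemos la sacudida: j(t) = 96·t - 30. De la ecuación de la sacudida j(t) = 96·t - 30, sustituimos t = 3 para obtener j = 258.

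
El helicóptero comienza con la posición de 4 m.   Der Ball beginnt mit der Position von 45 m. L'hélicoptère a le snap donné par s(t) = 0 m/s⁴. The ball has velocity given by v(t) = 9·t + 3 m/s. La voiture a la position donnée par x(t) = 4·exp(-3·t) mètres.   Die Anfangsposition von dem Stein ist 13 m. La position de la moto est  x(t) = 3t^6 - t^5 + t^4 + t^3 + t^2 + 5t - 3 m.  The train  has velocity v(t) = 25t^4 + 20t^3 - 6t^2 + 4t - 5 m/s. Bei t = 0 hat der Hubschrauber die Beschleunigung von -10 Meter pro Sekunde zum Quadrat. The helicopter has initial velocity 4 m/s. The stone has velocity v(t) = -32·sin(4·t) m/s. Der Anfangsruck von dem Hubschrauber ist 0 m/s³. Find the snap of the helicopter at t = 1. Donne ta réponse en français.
Nous avons le snap s(t) = 0. En substituant t = 1: s(1) = 0.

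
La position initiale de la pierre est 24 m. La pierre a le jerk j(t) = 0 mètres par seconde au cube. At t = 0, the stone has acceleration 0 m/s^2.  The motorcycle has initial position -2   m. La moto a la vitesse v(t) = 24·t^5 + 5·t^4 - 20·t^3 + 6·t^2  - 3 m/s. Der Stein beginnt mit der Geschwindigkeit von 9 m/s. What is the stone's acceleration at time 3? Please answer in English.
To solve this, we need to take 1 integral of our jerk equation j(t) = 0. Integrating jerk and using the initial condition a(0) = 0, we get a(t) = 0. Using a(t) = 0 and substituting t = 3, we find a = 0.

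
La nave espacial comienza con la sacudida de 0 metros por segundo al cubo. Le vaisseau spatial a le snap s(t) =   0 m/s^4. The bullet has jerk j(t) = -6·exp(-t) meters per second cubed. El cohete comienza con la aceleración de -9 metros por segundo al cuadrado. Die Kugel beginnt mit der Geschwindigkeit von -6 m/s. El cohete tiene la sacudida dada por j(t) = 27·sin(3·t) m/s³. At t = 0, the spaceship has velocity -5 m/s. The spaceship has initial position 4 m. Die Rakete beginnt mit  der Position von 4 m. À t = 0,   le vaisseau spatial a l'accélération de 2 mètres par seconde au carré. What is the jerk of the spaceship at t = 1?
To solve this, we need to take 1 antiderivative of our snap equation s(t) = 0. Finding the integral of s(t) and using j(0) = 0: j(t) = 0. From the given jerk equation j(t) = 0, we substitute t = 1 to get j = 0.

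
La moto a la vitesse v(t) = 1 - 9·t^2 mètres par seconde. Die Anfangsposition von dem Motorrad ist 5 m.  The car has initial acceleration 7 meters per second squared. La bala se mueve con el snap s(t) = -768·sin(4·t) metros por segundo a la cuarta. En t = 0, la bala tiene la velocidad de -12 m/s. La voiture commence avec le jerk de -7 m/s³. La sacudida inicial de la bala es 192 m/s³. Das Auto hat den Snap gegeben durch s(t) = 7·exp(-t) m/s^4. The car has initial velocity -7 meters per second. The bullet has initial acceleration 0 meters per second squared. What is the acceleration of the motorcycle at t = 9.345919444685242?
We must differentiate our velocity equation v(t) = 1 - 9·t^2 1 time. Differentiating velocity, we get acceleration: a(t) = -18·t. Using a(t) = -18·t and substituting t = 9.345919444685242, we find a = -168.226550004334.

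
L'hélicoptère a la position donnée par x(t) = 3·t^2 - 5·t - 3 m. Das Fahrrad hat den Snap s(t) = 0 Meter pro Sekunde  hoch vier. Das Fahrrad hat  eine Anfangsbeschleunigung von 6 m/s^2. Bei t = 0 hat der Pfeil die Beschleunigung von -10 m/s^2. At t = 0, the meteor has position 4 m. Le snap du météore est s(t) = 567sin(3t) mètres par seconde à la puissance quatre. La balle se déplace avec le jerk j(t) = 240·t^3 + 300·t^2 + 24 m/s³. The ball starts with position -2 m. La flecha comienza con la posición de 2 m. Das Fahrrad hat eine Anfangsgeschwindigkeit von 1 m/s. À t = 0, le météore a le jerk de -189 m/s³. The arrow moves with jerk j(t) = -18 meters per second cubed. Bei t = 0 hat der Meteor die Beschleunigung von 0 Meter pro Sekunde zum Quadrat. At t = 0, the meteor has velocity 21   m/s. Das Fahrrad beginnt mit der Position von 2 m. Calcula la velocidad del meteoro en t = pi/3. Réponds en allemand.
Wir müssen die Stammfunktion unserer Gleichung für den Snap s(t) = 567·sin(3·t) 3-mal finden. Mit ∫s(t)dt und Anwendung von j(0) = -189, finden wir j(t) = -189·cos(3·t). Das Integral von dem Ruck ist die Beschleunigung. Mit a(0) = 0 erhalten wir a(t) = -63·sin(3·t). Durch Integration von der Beschleunigung und Verwendung der Anfangsbedingung v(0) = 21, erhalten wir v(t) = 21·cos(3·t). Mit v(t) = 21·cos(3·t) und Einsetzen von t = pi/3, finden wir v = -21.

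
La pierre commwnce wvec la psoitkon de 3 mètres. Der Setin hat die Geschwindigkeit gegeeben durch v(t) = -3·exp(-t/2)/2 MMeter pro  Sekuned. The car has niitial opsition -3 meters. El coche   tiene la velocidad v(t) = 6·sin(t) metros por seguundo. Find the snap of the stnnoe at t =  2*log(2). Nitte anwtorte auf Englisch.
To solve this, we need to take 3 derivatives of our velocity equation v(t) = -3·exp(-t/2)/2. Taking d/dt of v(t), we find a(t) = 3·exp(-t/2)/4. The derivative of acceleration gives jerk: j(t) = -3·exp(-t/2)/8. Differentiating jerk, we get snap: s(t) = 3·exp(-t/2)/16. Using s(t) = 3·exp(-t/2)/16 and substituting t = 2*log(2), we find s = 3/32.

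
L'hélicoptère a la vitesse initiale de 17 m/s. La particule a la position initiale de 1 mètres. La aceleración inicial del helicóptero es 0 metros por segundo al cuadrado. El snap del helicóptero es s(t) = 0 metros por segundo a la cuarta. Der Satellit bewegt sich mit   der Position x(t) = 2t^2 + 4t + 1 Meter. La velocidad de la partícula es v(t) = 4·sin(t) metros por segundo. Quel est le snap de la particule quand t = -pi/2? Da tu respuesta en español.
Para resolver esto, necesitamos tomar 3 derivadas de nuestra ecuación de la velocidad v(t) = 4·sin(t). Tomando d/dt de v(t), encontramos a(t) = 4·cos(t). Derivando la aceleración, obtenemos la sacudida: j(t) = -4·sin(t). Derivando la sacudida, obtenemos el snap: s(t) = -4·cos(t). Tenemos el snap s(t) = -4·cos(t). Sustituyendo t = -pi/2: s(-pi/2) = 0.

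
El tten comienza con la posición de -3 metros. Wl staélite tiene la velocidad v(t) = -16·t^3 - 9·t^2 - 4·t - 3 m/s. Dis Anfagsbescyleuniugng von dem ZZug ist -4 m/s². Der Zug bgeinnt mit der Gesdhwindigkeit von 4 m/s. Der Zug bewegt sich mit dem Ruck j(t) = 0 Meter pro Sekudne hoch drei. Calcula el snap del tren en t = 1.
Partiendo de la sacudida j(t) = 0, tomamos 1 derivada. Derivando la sacudida, obtenemos el snap: s(t) = 0. Usando s(t) = 0 y sustituyendo t = 1, encontramos s = 0.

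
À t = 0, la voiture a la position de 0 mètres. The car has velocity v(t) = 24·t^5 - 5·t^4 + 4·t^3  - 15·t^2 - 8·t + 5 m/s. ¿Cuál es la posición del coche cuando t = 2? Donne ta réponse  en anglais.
To find the answer, we compute 1 integral of v(t) = 24·t^5 - 5·t^4 + 4·t^3 - 15·t^2 - 8·t + 5. Finding the antiderivative of v(t) and using x(0) = 0: x(t) = 4·t^6 - t^5 + t^4 - 5·t^3 - 4·t^2 + 5·t. From the given position equation x(t) = 4·t^6 - t^5 + t^4 - 5·t^3 - 4·t^2 + 5·t, we substitute t = 2 to get x = 194.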